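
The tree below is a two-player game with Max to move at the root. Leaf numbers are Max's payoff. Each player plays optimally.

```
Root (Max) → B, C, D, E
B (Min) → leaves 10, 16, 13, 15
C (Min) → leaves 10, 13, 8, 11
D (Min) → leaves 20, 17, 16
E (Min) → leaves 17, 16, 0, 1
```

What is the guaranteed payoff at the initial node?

16

B (Min): min(10, 16, 13, 15) = 10
C (Min): min(10, 13, 8, 11) = 8
D (Min): min(20, 17, 16) = 16
E (Min): min(17, 16, 0, 1) = 0
Root (Max): max(10, 8, 16, 0) = 16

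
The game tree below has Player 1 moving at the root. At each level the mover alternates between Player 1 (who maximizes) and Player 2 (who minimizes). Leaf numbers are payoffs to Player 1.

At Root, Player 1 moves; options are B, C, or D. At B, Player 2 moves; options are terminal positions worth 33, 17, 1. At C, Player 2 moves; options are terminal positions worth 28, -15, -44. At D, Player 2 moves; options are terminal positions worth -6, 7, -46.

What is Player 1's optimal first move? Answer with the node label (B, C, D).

B (Player 2): min(33, 17, 1) = 1
C (Player 2): min(28, -15, -44) = -44
D (Player 2): min(-6, 7, -46) = -46
Root (Player 1): max(1, -44, -46) = 1
Player 1 picks the child with the highest value: B (value 1).

B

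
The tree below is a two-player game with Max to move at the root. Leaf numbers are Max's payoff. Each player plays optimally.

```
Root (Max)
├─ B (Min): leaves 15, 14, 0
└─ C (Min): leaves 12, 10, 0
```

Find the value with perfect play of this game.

0

B (Min): min(15, 14, 0) = 0
C (Min): min(12, 10, 0) = 0
Root (Max): max(0, 0) = 0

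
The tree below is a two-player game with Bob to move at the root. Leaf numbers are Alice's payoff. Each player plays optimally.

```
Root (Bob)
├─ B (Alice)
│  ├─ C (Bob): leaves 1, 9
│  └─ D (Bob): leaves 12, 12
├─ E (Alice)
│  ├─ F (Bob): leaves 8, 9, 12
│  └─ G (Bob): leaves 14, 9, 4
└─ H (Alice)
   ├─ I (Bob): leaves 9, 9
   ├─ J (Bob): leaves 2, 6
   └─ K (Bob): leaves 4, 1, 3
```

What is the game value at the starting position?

8

C (Bob): min(1, 9) = 1
D (Bob): min(12, 12) = 12
B (Alice): max(1, 12) = 12
F (Bob): min(8, 9, 12) = 8
G (Bob): min(14, 9, 4) = 4
E (Alice): max(8, 4) = 8
I (Bob): min(9, 9) = 9
J (Bob): min(2, 6) = 2
K (Bob): min(4, 1, 3) = 1
H (Alice): max(9, 2, 1) = 9
Root (Bob): min(12, 8, 9) = 8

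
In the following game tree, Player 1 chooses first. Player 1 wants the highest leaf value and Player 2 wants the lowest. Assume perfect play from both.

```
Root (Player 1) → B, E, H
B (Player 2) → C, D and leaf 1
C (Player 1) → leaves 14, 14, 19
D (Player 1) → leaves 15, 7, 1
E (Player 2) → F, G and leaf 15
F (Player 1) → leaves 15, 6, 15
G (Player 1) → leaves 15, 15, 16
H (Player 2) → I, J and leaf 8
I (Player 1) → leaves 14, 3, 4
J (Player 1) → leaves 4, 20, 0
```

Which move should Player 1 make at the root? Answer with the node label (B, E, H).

E

C (Player 1): max(14, 14, 19) = 19
D (Player 1): max(15, 7, 1) = 15
B (Player 2): min(19, 15, 1) = 1
F (Player 1): max(15, 6, 15) = 15
G (Player 1): max(15, 15, 16) = 16
E (Player 2): min(15, 16, 15) = 15
I (Player 1): max(14, 3, 4) = 14
J (Player 1): max(4, 20, 0) = 20
H (Player 2): min(14, 20, 8) = 8
Root (Player 1): max(1, 15, 8) = 15
Player 1 picks the child with the highest value: E (value 15).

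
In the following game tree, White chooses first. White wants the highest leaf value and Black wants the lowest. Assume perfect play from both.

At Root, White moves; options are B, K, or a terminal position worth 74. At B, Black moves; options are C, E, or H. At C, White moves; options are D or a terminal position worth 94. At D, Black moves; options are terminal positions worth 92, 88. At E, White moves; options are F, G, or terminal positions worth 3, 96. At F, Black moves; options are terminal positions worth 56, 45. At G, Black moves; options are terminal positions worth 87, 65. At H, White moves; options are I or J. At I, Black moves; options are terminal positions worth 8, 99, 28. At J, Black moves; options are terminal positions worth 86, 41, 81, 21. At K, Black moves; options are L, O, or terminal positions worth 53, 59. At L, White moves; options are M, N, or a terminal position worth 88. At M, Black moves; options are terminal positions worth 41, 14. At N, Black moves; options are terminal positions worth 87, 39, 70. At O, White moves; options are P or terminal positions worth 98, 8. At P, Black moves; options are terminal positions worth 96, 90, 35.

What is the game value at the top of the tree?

74

D (Black): min(92, 88) = 88
C (White): max(88, 94) = 94
F (Black): min(56, 45) = 45
G (Black): min(87, 65) = 65
E (White): max(45, 65, 3, 96) = 96
I (Black): min(8, 99, 28) = 8
J (Black): min(86, 41, 81, 21) = 21
H (White): max(8, 21) = 21
B (Black): min(94, 96, 21) = 21
M (Black): min(41, 14) = 14
N (Black): min(87, 39, 70) = 39
L (White): max(14, 39, 88) = 88
P (Black): min(96, 90, 35) = 35
O (White): max(35, 98, 8) = 98
K (Black): min(88, 98, 53, 59) = 53
Root (White): max(21, 53, 74) = 74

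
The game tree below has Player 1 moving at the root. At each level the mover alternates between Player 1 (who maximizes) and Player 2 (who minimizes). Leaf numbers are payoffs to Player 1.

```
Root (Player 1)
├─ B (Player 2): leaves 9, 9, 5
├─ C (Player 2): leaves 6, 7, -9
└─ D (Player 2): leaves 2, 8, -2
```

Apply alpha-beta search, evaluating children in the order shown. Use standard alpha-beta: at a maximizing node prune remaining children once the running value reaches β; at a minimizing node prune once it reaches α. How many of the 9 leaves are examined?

7

B [α=-∞,β=+∞]: v=5
C [α=5,β=+∞]: v=-9
D [α=5,β=+∞]: v=2 after child 1 ≤ α → α-cutoff, skip 2
Root [α=-∞,β=+∞]: v=5
Leaves evaluated: 7 of 9.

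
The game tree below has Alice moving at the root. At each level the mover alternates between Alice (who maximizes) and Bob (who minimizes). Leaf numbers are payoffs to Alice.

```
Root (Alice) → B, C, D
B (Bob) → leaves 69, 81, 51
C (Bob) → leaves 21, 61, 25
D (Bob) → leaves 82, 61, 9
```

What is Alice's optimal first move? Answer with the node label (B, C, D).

B

B (Bob): min(69, 81, 51) = 51
C (Bob): min(21, 61, 25) = 21
D (Bob): min(82, 61, 9) = 9
Root (Alice): max(51, 21, 9) = 51
Alice picks the child with the highest value: B (value 51).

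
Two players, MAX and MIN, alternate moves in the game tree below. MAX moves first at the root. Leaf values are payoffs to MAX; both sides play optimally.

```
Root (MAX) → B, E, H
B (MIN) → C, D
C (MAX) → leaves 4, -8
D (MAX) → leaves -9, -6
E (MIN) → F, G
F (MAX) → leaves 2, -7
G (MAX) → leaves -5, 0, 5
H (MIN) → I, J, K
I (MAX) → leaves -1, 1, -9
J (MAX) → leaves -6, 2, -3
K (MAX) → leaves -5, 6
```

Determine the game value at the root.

2

C (MAX): max(4, -8) = 4
D (MAX): max(-9, -6) = -6
B (MIN): min(4, -6) = -6
F (MAX): max(2, -7) = 2
G (MAX): max(-5, 0, 5) = 5
E (MIN): min(2, 5) = 2
I (MAX): max(-1, 1, -9) = 1
J (MAX): max(-6, 2, -3) = 2
K (MAX): max(-5, 6) = 6
H (MIN): min(1, 2, 6) = 1
Root (MAX): max(-6, 2, 1) = 2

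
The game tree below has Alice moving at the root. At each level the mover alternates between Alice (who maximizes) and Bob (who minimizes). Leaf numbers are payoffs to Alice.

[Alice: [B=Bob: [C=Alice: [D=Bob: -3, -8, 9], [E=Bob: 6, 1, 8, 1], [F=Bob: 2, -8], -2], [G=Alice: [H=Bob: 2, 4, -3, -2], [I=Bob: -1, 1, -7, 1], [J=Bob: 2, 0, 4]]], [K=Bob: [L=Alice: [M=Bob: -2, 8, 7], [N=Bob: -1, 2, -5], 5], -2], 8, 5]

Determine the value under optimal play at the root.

8

D (Bob): min(-3, -8, 9) = -8
E (Bob): min(6, 1, 8, 1) = 1
F (Bob): min(2, -8) = -8
C (Alice): max(-8, 1, -8, -2) = 1
H (Bob): min(2, 4, -3, -2) = -3
I (Bob): min(-1, 1, -7, 1) = -7
J (Bob): min(2, 0, 4) = 0
G (Alice): max(-3, -7, 0) = 0
B (Bob): min(1, 0) = 0
M (Bob): min(-2, 8, 7) = -2
N (Bob): min(-1, 2, -5) = -5
L (Alice): max(-2, -5, 5) = 5
K (Bob): min(5, -2) = -2
Root (Alice): max(0, -2, 8, 5) = 8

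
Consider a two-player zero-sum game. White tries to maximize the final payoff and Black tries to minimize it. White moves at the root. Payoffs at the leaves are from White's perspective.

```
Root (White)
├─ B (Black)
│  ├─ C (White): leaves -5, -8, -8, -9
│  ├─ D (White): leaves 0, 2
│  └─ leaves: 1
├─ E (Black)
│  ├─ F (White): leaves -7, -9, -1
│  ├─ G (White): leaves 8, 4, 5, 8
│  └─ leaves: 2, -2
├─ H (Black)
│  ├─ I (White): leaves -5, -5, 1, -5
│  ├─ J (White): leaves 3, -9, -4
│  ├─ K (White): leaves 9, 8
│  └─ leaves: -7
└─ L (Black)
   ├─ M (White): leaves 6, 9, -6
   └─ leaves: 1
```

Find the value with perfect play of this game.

1

C (White): max(-5, -8, -8, -9) = -5
D (White): max(0, 2) = 2
B (Black): min(-5, 2, 1) = -5
F (White): max(-7, -9, -1) = -1
G (White): max(8, 4, 5, 8) = 8
E (Black): min(-1, 8, 2, -2) = -2
I (White): max(-5, -5, 1, -5) = 1
J (White): max(3, -9, -4) = 3
K (White): max(9, 8) = 9
H (Black): min(1, 3, 9, -7) = -7
M (White): max(6, 9, -6) = 9
L (Black): min(9, 1) = 1
Root (White): max(-5, -2, -7, 1) = 1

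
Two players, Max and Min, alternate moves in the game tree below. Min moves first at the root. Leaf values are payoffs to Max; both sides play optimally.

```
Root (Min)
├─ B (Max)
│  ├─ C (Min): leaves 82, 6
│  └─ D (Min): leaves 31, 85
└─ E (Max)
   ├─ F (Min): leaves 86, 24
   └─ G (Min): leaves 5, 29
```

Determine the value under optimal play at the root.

C (Min): min(82, 6) = 6
D (Min): min(31, 85) = 31
B (Max): max(6, 31) = 31
F (Min): min(86, 24) = 24
G (Min): min(5, 29) = 5
E (Max): max(24, 5) = 24
Root (Min): min(31, 24) = 24

24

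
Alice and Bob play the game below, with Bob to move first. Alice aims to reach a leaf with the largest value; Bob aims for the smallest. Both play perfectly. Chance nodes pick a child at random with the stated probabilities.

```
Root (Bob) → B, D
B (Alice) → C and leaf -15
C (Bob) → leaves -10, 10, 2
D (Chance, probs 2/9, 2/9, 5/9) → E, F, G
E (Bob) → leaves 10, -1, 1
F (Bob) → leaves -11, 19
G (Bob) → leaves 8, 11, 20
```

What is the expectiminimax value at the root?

C (Bob): min(-10, 10, 2) = -10
B (Alice): max(-10, -15) = -10
E (Bob): min(10, -1, 1) = -1
F (Bob): min(-11, 19) = -11
G (Bob): min(8, 11, 20) = 8
D (Chance): 2/9·-1 + 2/9·-11 + 5/9·8 = 1.78
Root (Bob): min(-10, 1.78) = -10

-10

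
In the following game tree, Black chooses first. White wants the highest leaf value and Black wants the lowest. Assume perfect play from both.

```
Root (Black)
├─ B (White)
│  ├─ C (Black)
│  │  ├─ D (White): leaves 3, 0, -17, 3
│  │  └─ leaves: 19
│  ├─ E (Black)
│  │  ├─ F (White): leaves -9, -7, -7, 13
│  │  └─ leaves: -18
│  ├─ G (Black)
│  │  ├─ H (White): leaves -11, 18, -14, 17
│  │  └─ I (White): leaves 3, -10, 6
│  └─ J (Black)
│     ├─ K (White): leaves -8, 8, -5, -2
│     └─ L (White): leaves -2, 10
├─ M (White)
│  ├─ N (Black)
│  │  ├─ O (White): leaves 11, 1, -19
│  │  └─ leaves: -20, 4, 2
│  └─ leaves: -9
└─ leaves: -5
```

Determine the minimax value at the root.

-9

D (White): max(3, 0, -17, 3) = 3
C (Black): min(3, 19) = 3
F (White): max(-9, -7, -7, 13) = 13
E (Black): min(13, -18) = -18
H (White): max(-11, 18, -14, 17) = 18
I (White): max(3, -10, 6) = 6
G (Black): min(18, 6) = 6
K (White): max(-8, 8, -5, -2) = 8
L (White): max(-2, 10) = 10
J (Black): min(8, 10) = 8
B (White): max(3, -18, 6, 8) = 8
O (White): max(11, 1, -19) = 11
N (Black): min(11, -20, 4, 2) = -20
M (White): max(-20, -9) = -9
Root (Black): min(8, -9, -5) = -9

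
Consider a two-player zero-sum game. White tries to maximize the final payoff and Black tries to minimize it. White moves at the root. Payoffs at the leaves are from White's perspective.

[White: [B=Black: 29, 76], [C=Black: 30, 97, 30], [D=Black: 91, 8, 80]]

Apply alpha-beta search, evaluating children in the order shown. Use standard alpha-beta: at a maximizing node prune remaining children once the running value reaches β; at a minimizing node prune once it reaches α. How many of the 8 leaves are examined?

7

B [α=-∞,β=+∞]: v=29
C [α=29,β=+∞]: v=30
D [α=30,β=+∞]: v=8 after child 2 ≤ α → α-cutoff, skip 1
Root [α=-∞,β=+∞]: v=30
Leaves evaluated: 7 of 8.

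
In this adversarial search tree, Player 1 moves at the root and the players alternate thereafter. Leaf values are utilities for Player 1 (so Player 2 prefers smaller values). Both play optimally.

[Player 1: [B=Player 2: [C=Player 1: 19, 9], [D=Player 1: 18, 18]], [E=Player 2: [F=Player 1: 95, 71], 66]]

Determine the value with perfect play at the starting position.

C (Player 1): max(19, 9) = 19
D (Player 1): max(18, 18) = 18
B (Player 2): min(19, 18) = 18
F (Player 1): max(95, 71) = 95
E (Player 2): min(95, 66) = 66
Root (Player 1): max(18, 66) = 66

66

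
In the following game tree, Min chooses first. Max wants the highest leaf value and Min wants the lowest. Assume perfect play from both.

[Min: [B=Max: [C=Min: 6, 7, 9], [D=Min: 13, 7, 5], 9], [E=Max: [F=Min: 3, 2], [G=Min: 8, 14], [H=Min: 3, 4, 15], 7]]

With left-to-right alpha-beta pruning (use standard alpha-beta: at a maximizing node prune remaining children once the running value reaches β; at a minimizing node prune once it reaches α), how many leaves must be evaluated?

C [α=-∞,β=+∞]: v=6
D [α=6,β=+∞]: v=5
B [α=-∞,β=+∞]: v=9
F [α=-∞,β=9]: v=2
G [α=2,β=9]: v=8
H [α=8,β=9]: v=3 after child 1 ≤ α → α-cutoff, skip 2
E [α=-∞,β=9]: v=8
Root [α=-∞,β=+∞]: v=8
Leaves evaluated: 13 of 15.

13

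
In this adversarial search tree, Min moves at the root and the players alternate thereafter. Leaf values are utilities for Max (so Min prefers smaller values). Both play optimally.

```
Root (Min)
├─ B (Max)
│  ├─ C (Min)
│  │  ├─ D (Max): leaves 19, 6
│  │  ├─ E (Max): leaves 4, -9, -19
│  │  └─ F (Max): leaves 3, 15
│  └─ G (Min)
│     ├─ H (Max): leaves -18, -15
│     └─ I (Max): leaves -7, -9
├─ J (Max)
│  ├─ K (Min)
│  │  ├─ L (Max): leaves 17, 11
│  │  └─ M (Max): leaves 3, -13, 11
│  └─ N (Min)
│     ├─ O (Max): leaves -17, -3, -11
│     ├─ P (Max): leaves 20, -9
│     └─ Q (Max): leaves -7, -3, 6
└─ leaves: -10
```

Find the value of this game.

D (Max): max(19, 6) = 19
E (Max): max(4, -9, -19) = 4
F (Max): max(3, 15) = 15
C (Min): min(19, 4, 15) = 4
H (Max): max(-18, -15) = -15
I (Max): max(-7, -9) = -7
G (Min): min(-15, -7) = -15
B (Max): max(4, -15) = 4
L (Max): max(17, 11) = 17
M (Max): max(3, -13, 11) = 11
K (Min): min(17, 11) = 11
O (Max): max(-17, -3, -11) = -3
P (Max): max(20, -9) = 20
Q (Max): max(-7, -3, 6) = 6
N (Min): min(-3, 20, 6) = -3
J (Max): max(11, -3) = 11
Root (Min): min(4, 11, -10) = -10

-10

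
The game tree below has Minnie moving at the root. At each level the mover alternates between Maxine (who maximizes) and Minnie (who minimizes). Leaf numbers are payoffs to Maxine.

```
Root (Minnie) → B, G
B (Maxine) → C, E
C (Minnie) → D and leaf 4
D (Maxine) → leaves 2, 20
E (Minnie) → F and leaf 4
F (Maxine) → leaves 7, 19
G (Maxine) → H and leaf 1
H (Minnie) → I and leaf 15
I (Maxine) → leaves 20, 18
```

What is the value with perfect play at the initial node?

4

D (Maxine): max(2, 20) = 20
C (Minnie): min(20, 4) = 4
F (Maxine): max(7, 19) = 19
E (Minnie): min(19, 4) = 4
B (Maxine): max(4, 4) = 4
I (Maxine): max(20, 18) = 20
H (Minnie): min(20, 15) = 15
G (Maxine): max(15, 1) = 15
Root (Minnie): min(4, 15) = 4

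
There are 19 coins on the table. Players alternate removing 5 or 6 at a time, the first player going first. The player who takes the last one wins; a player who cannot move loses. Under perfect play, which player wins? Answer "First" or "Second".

First

Positions where the player to move wins (W) vs loses (L):
i:   0  1  2  3  4  5  6  7  8  9 10 11 12 13 14 15 16 17 18 19
     L  L  L  L  L  W  W  W  W  W  W  L  L  L  L  L  W  W  W  W
Position 19 is W, so the first player wins.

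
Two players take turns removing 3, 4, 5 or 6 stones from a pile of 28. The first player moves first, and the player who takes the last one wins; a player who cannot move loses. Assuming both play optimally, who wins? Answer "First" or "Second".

Compute winning (W) and losing (L) positions by backward induction:
i:   0  1  2  3  4  5  6  7  8  9 10 11 12 13 14 15 16 17 18 19 20 21 22 23 24 25 26 27 28
     L  L  L  W  W  W  W  W  W  L  L  L  W  W  W  W  W  W  L  L  L  W  W  W  W  W  W  L  L
Position 28 is L, so the second player wins.

Second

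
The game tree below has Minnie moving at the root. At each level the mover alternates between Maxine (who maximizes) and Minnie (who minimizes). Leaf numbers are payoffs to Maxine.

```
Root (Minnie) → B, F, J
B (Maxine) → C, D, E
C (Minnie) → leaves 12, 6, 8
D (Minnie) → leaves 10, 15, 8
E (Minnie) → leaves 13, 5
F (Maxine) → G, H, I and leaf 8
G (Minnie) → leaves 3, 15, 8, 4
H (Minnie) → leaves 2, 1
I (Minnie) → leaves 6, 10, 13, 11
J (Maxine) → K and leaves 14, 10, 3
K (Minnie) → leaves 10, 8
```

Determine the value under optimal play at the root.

8

C (Minnie): min(12, 6, 8) = 6
D (Minnie): min(10, 15, 8) = 8
E (Minnie): min(13, 5) = 5
B (Maxine): max(6, 8, 5) = 8
G (Minnie): min(3, 15, 8, 4) = 3
H (Minnie): min(2, 1) = 1
I (Minnie): min(6, 10, 13, 11) = 6
F (Maxine): max(3, 1, 6, 8) = 8
K (Minnie): min(10, 8) = 8
J (Maxine): max(8, 14, 10, 3) = 14
Root (Minnie): min(8, 8, 14) = 8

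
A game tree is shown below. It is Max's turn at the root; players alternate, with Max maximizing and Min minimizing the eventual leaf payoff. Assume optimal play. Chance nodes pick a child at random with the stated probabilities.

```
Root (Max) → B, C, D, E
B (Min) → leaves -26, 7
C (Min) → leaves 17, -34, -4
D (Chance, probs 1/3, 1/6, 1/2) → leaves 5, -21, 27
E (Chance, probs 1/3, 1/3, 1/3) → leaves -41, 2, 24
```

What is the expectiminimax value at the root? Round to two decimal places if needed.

B (Min): min(-26, 7) = -26
C (Min): min(17, -34, -4) = -34
D (Chance): 1/3·5 + 1/6·-21 + 1/2·27 = 11.67
E (Chance): 1/3·-41 + 1/3·2 + 1/3·24 = -5
Root (Max): max(-26, -34, 11.67, -5) = 11.67

11.67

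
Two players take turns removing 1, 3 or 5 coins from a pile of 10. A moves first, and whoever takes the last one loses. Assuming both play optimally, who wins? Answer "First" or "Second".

Compute winning (W) and losing (L) positions by backward induction:
i:   0  1  2  3  4  5  6  7  8  9 10
     W  L  W  L  W  L  W  L  W  L  W
Position 10 is W, so the first player wins.

First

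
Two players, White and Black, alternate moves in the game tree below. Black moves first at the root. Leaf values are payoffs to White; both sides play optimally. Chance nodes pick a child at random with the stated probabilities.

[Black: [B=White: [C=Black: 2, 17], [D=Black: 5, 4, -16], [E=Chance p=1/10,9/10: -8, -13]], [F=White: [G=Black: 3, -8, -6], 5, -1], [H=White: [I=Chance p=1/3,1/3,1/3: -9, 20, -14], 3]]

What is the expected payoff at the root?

2

C (Black): min(2, 17) = 2
D (Black): min(5, 4, -16) = -16
E (Chance): 1/10·-8 + 9/10·-13 = -12.5
B (White): max(2, -16, -12.5) = 2
G (Black): min(3, -8, -6) = -8
F (White): max(-8, 5, -1) = 5
I (Chance): 1/3·-9 + 1/3·20 + 1/3·-14 = -1
H (White): max(-1, 3) = 3
Root (Black): min(2, 5, 3) = 2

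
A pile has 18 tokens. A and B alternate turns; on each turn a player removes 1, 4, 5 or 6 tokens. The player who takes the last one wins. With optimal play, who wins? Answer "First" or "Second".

Second

Compute winning (W) and losing (L) positions by backward induction:
i:   0  1  2  3  4  5  6  7  8  9 10 11 12 13 14 15 16 17 18
     L  W  L  W  W  W  W  W  W  L  W  L  W  W  W  W  W  W  L
Position 18 is L, so the second player wins.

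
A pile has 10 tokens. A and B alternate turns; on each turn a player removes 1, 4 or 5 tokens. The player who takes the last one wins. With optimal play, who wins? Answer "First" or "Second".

Second

W/L table (W = player to move can force a win):
i:   0  1  2  3  4  5  6  7  8  9 10
     L  W  L  W  W  W  W  W  L  W  L
Position 10 is L, so the second player wins.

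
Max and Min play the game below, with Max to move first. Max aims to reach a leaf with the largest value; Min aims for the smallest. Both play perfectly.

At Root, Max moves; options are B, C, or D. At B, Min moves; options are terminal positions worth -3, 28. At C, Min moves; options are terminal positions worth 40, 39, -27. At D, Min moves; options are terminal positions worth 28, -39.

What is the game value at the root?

B (Min): min(-3, 28) = -3
C (Min): min(40, 39, -27) = -27
D (Min): min(28, -39) = -39
Root (Max): max(-3, -27, -39) = -3

-3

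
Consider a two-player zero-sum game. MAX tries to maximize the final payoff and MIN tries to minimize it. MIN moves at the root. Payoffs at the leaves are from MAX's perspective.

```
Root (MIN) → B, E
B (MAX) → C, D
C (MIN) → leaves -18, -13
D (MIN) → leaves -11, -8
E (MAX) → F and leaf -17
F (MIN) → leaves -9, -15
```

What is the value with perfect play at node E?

F: min(-9, -15) = -15
E: max(-15, -17) = -15

-15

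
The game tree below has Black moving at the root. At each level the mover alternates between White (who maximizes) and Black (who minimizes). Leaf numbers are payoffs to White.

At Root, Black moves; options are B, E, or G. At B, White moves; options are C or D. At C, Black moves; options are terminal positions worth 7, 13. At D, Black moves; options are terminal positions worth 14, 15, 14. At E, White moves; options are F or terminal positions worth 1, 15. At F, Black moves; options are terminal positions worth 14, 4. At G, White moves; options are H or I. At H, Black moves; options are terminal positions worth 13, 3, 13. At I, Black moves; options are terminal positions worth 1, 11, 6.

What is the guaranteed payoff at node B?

14

C: min(7, 13) = 7
D: min(14, 15, 14) = 14
B: max(7, 14) = 14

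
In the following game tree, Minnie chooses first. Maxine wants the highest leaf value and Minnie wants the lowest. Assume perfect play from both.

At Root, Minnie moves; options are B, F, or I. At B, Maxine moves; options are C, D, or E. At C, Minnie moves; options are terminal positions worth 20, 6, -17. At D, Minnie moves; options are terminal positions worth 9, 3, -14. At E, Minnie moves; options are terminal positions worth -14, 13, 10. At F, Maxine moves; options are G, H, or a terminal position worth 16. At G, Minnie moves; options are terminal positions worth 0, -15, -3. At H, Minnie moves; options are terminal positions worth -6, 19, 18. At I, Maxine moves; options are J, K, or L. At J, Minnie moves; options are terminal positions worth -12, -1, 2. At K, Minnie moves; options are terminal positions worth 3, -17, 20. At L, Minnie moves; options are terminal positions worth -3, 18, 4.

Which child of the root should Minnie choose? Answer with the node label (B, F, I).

C (Minnie): min(20, 6, -17) = -17
D (Minnie): min(9, 3, -14) = -14
E (Minnie): min(-14, 13, 10) = -14
B (Maxine): max(-17, -14, -14) = -14
G (Minnie): min(0, -15, -3) = -15
H (Minnie): min(-6, 19, 18) = -6
F (Maxine): max(-15, -6, 16) = 16
J (Minnie): min(-12, -1, 2) = -12
K (Minnie): min(3, -17, 20) = -17
L (Minnie): min(-3, 18, 4) = -3
I (Maxine): max(-12, -17, -3) = -3
Root (Minnie): min(-14, 16, -3) = -14
Minnie picks the child with the lowest value: B (value -14).

B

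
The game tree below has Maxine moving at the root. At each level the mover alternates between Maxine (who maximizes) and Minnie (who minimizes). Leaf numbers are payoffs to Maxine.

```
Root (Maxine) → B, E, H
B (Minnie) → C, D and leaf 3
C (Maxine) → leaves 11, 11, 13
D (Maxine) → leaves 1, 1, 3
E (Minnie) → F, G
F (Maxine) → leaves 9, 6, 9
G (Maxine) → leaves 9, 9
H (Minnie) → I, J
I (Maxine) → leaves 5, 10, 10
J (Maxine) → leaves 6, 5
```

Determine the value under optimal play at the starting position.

C (Maxine): max(11, 11, 13) = 13
D (Maxine): max(1, 1, 3) = 3
B (Minnie): min(13, 3, 3) = 3
F (Maxine): max(9, 6, 9) = 9
G (Maxine): max(9, 9) = 9
E (Minnie): min(9, 9) = 9
I (Maxine): max(5, 10, 10) = 10
J (Maxine): max(6, 5) = 6
H (Minnie): min(10, 6) = 6
Root (Maxine): max(3, 9, 6) = 9

9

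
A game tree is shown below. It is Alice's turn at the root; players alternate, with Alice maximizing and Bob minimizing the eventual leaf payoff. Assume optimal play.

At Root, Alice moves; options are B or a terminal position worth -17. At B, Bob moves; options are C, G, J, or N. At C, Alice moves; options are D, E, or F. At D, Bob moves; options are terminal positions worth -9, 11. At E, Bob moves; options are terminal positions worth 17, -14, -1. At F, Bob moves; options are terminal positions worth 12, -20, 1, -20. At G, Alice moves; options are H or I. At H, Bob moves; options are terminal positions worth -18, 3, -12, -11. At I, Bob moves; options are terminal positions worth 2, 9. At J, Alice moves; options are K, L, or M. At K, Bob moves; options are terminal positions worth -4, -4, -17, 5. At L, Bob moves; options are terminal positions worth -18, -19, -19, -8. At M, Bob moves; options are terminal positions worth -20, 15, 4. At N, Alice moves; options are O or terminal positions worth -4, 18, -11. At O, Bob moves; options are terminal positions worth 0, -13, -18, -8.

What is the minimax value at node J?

K: min(-4, -4, -17, 5) = -17
L: min(-18, -19, -19, -8) = -19
M: min(-20, 15, 4) = -20
J: max(-17, -19, -20) = -17

-17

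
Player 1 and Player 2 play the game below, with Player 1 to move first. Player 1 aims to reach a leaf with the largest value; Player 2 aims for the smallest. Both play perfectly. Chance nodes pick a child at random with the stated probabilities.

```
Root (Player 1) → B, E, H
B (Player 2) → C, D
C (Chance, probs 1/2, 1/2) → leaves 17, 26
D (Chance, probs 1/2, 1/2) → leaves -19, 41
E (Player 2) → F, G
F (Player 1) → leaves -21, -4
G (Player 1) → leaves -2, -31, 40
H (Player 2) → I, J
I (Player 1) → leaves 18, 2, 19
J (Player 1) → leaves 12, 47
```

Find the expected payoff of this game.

C (Chance): 1/2·17 + 1/2·26 = 21.5
D (Chance): 1/2·-19 + 1/2·41 = 11
B (Player 2): min(21.5, 11) = 11
F (Player 1): max(-21, -4) = -4
G (Player 1): max(-2, -31, 40) = 40
E (Player 2): min(-4, 40) = -4
I (Player 1): max(18, 2, 19) = 19
J (Player 1): max(12, 47) = 47
H (Player 2): min(19, 47) = 19
Root (Player 1): max(11, -4, 19) = 19

19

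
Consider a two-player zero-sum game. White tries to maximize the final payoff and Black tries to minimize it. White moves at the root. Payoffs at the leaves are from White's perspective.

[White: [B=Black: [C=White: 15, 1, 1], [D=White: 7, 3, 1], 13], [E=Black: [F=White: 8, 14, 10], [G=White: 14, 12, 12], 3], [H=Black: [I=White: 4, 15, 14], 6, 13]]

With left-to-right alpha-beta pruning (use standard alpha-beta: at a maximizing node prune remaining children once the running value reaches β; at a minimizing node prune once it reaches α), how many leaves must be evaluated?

16

C [α=-∞,β=+∞]: v=15
D [α=-∞,β=15]: v=7
B [α=-∞,β=+∞]: v=7
F [α=7,β=+∞]: v=14
G [α=7,β=14]: v=14 after child 1 ≥ β → β-cutoff, skip 2
E [α=7,β=+∞]: v=3
I [α=7,β=+∞]: v=15
H [α=7,β=+∞]: v=6 after child 2 ≤ α → α-cutoff, skip 1
Root [α=-∞,β=+∞]: v=7
Leaves evaluated: 16 of 19.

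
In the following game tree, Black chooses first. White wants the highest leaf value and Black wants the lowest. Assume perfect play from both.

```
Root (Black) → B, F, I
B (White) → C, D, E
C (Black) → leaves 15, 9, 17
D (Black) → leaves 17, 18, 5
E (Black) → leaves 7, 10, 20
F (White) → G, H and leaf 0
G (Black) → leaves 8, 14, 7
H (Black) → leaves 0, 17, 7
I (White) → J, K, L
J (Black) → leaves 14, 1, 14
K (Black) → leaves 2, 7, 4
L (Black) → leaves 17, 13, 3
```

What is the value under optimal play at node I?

3

J: min(14, 1, 14) = 1
K: min(2, 7, 4) = 2
L: min(17, 13, 3) = 3
I: max(1, 2, 3) = 3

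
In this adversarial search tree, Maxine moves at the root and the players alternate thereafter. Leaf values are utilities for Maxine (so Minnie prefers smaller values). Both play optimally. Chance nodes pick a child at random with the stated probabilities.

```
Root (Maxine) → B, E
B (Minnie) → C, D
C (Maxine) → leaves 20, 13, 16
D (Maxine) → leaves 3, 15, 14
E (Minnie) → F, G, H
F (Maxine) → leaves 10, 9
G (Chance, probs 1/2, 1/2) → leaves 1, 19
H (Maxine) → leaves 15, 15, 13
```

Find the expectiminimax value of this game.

15

C (Maxine): max(20, 13, 16) = 20
D (Maxine): max(3, 15, 14) = 15
B (Minnie): min(20, 15) = 15
F (Maxine): max(10, 9) = 10
G (Chance): 1/2·1 + 1/2·19 = 10
H (Maxine): max(15, 15, 13) = 15
E (Minnie): min(10, 10, 15) = 10
Root (Maxine): max(15, 10) = 15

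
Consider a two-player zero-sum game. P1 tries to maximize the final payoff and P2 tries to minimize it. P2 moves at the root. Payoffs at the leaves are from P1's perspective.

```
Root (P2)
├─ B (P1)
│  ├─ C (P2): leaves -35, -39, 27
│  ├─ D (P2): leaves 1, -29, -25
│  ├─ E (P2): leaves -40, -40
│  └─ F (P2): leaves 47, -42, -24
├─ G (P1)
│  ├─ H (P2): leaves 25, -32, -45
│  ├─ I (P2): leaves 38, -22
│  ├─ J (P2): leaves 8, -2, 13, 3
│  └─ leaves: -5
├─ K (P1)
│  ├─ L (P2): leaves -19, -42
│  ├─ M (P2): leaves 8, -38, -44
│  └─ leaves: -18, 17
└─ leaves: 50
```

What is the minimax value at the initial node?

C (P2): min(-35, -39, 27) = -39
D (P2): min(1, -29, -25) = -29
E (P2): min(-40, -40) = -40
F (P2): min(47, -42, -24) = -42
B (P1): max(-39, -29, -40, -42) = -29
H (P2): min(25, -32, -45) = -45
I (P2): min(38, -22) = -22
J (P2): min(8, -2, 13, 3) = -2
G (P1): max(-45, -22, -2, -5) = -2
L (P2): min(-19, -42) = -42
M (P2): min(8, -38, -44) = -44
K (P1): max(-42, -44, -18, 17) = 17
Root (P2): min(-29, -2, 17, 50) = -29

-29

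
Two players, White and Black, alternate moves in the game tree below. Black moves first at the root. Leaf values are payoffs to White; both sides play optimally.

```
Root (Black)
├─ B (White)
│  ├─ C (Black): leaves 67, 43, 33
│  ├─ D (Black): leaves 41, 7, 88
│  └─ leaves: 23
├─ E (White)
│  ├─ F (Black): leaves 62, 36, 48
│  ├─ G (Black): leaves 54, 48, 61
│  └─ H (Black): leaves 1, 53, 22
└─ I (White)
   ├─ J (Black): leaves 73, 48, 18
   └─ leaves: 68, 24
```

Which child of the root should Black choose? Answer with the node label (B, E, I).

B

C (Black): min(67, 43, 33) = 33
D (Black): min(41, 7, 88) = 7
B (White): max(33, 7, 23) = 33
F (Black): min(62, 36, 48) = 36
G (Black): min(54, 48, 61) = 48
H (Black): min(1, 53, 22) = 1
E (White): max(36, 48, 1) = 48
J (Black): min(73, 48, 18) = 18
I (White): max(18, 68, 24) = 68
Root (Black): min(33, 48, 68) = 33
Black picks the child with the lowest value: B (value 33).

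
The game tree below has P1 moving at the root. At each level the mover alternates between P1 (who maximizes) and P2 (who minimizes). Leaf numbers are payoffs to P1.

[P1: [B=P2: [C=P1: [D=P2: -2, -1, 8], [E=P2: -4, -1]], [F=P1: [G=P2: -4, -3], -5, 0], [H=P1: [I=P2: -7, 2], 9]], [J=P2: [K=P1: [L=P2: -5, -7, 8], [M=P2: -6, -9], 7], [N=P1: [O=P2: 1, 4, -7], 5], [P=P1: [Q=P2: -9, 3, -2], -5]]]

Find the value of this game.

-2

D (P2): min(-2, -1, 8) = -2
E (P2): min(-4, -1) = -4
C (P1): max(-2, -4) = -2
G (P2): min(-4, -3) = -4
F (P1): max(-4, -5, 0) = 0
I (P2): min(-7, 2) = -7
H (P1): max(-7, 9) = 9
B (P2): min(-2, 0, 9) = -2
L (P2): min(-5, -7, 8) = -7
M (P2): min(-6, -9) = -9
K (P1): max(-7, -9, 7) = 7
O (P2): min(1, 4, -7) = -7
N (P1): max(-7, 5) = 5
Q (P2): min(-9, 3, -2) = -9
P (P1): max(-9, -5) = -5
J (P2): min(7, 5, -5) = -5
Root (P1): max(-2, -5) = -2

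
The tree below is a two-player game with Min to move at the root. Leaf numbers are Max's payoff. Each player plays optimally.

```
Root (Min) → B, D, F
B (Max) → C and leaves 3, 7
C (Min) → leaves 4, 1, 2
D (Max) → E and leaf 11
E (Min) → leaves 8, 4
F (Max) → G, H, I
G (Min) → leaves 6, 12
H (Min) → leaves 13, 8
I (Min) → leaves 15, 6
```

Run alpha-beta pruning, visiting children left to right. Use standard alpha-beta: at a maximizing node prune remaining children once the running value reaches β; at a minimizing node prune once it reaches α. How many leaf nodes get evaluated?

12

C [α=-∞,β=+∞]: v=1
B [α=-∞,β=+∞]: v=7
E [α=-∞,β=7]: v=4
D [α=-∞,β=7]: v=11
G [α=-∞,β=7]: v=6
H [α=6,β=7]: v=8
F [α=-∞,β=7]: v=8 after child 2 ≥ β → β-cutoff, skip 1
Root [α=-∞,β=+∞]: v=7
Leaves evaluated: 12 of 14.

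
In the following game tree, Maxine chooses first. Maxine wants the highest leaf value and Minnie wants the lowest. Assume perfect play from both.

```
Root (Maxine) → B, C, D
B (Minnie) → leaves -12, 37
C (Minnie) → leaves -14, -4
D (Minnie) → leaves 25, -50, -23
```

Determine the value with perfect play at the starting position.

-12

B (Minnie): min(-12, 37) = -12
C (Minnie): min(-14, -4) = -14
D (Minnie): min(25, -50, -23) = -50
Root (Maxine): max(-12, -14, -50) = -12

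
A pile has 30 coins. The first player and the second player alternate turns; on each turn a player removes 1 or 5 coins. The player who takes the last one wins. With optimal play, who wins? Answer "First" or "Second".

Second

W/L table (W = player to move can force a win):
i:   0  1  2  3  4  5  6  7  8  9 10 11 12 13 14 15 16 17 18 19 20 21 22 23 24 25 26 27 28 29 30
     L  W  L  W  L  W  L  W  L  W  L  W  L  W  L  W  L  W  L  W  L  W  L  W  L  W  L  W  L  W  L
Position 30 is L, so the second player wins.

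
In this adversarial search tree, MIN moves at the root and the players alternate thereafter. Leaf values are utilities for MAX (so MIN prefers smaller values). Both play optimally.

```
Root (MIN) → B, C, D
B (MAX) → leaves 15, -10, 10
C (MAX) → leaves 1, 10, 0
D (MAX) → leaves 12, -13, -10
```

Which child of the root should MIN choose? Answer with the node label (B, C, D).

B (MAX): max(15, -10, 10) = 15
C (MAX): max(1, 10, 0) = 10
D (MAX): max(12, -13, -10) = 12
Root (MIN): min(15, 10, 12) = 10
MIN picks the child with the lowest value: C (value 10).

C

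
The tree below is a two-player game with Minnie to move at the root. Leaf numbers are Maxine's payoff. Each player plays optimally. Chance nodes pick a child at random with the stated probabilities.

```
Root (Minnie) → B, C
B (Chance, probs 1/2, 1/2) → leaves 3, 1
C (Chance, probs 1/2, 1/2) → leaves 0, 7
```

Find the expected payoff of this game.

B (Chance): 1/2·3 + 1/2·1 = 2
C (Chance): 1/2·0 + 1/2·7 = 3.5
Root (Minnie): min(2, 3.5) = 2

2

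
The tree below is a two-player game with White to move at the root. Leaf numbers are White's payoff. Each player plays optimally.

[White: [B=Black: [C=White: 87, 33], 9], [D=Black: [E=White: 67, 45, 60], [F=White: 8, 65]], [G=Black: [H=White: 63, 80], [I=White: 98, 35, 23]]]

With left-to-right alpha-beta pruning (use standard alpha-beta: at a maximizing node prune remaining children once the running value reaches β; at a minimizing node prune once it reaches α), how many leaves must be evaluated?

C [α=-∞,β=+∞]: v=87
B [α=-∞,β=+∞]: v=9
E [α=9,β=+∞]: v=67
F [α=9,β=67]: v=65
D [α=9,β=+∞]: v=65
H [α=65,β=+∞]: v=80
I [α=65,β=80]: v=98 after child 1 ≥ β → β-cutoff, skip 2
G [α=65,β=+∞]: v=80
Root [α=-∞,β=+∞]: v=80
Leaves evaluated: 11 of 13.

11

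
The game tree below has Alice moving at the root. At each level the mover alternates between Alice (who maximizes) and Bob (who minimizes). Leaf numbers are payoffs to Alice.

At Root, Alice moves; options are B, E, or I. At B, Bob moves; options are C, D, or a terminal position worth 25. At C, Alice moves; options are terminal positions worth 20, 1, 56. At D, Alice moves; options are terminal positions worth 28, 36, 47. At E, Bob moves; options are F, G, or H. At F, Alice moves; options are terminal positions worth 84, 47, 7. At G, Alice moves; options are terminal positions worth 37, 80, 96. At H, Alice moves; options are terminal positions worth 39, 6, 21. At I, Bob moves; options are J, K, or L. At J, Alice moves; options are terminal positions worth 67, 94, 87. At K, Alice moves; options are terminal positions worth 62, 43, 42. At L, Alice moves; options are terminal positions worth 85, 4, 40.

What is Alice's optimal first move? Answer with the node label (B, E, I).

C (Alice): max(20, 1, 56) = 56
D (Alice): max(28, 36, 47) = 47
B (Bob): min(56, 47, 25) = 25
F (Alice): max(84, 47, 7) = 84
G (Alice): max(37, 80, 96) = 96
H (Alice): max(39, 6, 21) = 39
E (Bob): min(84, 96, 39) = 39
J (Alice): max(67, 94, 87) = 94
K (Alice): max(62, 43, 42) = 62
L (Alice): max(85, 4, 40) = 85
I (Bob): min(94, 62, 85) = 62
Root (Alice): max(25, 39, 62) = 62
Alice picks the child with the highest value: I (value 62).

I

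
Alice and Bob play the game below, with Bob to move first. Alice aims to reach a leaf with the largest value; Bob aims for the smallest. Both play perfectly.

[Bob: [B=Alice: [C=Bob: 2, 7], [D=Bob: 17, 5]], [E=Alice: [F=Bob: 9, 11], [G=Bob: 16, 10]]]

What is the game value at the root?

5

C (Bob): min(2, 7) = 2
D (Bob): min(17, 5) = 5
B (Alice): max(2, 5) = 5
F (Bob): min(9, 11) = 9
G (Bob): min(16, 10) = 10
E (Alice): max(9, 10) = 10
Root (Bob): min(5, 10) = 5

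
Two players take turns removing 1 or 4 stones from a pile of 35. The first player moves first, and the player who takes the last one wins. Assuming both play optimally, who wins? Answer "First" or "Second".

Second

Positions where the player to move wins (W) vs loses (L):
i:   0  1  2  3  4  5  6  7  8  9 10 11 12 13 14 15 16 17 18 19 20 21 22 23 24 25 26 27 28 29 30 31 32 33 34 35
     L  W  L  W  W  L  W  L  W  W  L  W  L  W  W  L  W  L  W  W  L  W  L  W  W  L  W  L  W  W  L  W  L  W  W  L
Position 35 is L, so the second player wins.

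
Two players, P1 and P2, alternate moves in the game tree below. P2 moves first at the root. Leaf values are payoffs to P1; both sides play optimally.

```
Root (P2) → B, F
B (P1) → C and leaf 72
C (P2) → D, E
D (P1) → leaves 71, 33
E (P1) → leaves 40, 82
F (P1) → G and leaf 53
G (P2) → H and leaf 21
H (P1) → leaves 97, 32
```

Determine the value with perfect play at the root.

D (P1): max(71, 33) = 71
E (P1): max(40, 82) = 82
C (P2): min(71, 82) = 71
B (P1): max(71, 72) = 72
H (P1): max(97, 32) = 97
G (P2): min(97, 21) = 21
F (P1): max(21, 53) = 53
Root (P2): min(72, 53) = 53

53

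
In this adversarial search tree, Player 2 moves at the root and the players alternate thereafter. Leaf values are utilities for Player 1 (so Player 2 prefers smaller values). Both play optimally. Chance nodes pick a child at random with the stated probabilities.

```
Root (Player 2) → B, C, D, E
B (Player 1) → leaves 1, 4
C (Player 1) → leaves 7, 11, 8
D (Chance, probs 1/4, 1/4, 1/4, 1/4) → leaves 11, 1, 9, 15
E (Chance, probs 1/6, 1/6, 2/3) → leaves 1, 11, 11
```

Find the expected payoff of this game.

B (Player 1): max(1, 4) = 4
C (Player 1): max(7, 11, 8) = 11
D (Chance): 1/4·11 + 1/4·1 + 1/4·9 + 1/4·15 = 9
E (Chance): 1/6·1 + 1/6·11 + 2/3·11 = 9.33
Root (Player 2): min(4, 11, 9, 9.33) = 4

4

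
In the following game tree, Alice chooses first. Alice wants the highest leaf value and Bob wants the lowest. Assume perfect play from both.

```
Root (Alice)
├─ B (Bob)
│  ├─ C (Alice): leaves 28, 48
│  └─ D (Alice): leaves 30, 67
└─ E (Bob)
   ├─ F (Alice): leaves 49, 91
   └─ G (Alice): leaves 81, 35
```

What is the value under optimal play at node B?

C: max(28, 48) = 48
D: max(30, 67) = 67
B: min(48, 67) = 48

48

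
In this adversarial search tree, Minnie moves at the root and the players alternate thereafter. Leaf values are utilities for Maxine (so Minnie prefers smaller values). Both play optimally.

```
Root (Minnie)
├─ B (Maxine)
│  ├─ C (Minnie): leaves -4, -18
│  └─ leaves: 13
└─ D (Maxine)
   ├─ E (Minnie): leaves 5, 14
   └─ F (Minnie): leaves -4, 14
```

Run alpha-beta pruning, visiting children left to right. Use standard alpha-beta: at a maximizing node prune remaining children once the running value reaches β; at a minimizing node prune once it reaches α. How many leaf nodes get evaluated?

6

C [α=-∞,β=+∞]: v=-18
B [α=-∞,β=+∞]: v=13
E [α=-∞,β=13]: v=5
F [α=5,β=13]: v=-4 after child 1 ≤ α → α-cutoff, skip 1
D [α=-∞,β=13]: v=5
Root [α=-∞,β=+∞]: v=5
Leaves evaluated: 6 of 7.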